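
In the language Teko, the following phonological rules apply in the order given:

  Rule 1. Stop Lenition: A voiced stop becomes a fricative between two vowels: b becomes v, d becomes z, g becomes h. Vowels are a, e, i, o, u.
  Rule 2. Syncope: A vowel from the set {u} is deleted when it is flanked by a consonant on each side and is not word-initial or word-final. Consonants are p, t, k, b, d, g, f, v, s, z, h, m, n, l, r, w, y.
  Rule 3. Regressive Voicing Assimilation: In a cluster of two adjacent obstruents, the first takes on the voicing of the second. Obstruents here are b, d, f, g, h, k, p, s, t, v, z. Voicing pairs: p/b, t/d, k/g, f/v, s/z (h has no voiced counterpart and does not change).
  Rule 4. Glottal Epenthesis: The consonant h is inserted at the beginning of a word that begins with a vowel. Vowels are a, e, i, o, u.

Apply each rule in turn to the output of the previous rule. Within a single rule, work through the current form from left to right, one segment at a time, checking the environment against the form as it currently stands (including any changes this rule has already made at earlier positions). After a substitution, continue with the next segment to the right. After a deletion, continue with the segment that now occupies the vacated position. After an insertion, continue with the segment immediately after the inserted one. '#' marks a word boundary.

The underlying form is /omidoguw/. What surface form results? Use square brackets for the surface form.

Rule 1 Stop Lenition: [omidoguw] → [omizohuw]
Rule 2 Syncope: [omizohuw] → [omizohw]
Rule 3 Regressive Voicing Assimilation: no change — [omizohw]
Rule 4 Glottal Epenthesis: [omizohw] → [homizohw]

[homizohw]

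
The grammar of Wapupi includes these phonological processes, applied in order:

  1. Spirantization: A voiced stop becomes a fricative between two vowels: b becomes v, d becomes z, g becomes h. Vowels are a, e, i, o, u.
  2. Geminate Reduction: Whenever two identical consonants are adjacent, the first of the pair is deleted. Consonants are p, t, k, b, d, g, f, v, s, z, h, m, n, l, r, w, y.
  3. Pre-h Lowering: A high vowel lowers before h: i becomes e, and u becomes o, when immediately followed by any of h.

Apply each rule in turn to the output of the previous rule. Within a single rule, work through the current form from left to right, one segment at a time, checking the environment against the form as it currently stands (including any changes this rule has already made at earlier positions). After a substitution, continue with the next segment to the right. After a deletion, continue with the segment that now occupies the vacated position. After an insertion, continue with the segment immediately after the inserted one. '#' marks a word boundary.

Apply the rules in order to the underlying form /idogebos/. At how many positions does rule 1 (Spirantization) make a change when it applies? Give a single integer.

3

1 Spirantization: [idogebos] → [izohevos]
2 Geminate Reduction: no change — [izohevos]
3 Pre-h Lowering: no change — [izohevos]
Rule 1 changed 3 position(s).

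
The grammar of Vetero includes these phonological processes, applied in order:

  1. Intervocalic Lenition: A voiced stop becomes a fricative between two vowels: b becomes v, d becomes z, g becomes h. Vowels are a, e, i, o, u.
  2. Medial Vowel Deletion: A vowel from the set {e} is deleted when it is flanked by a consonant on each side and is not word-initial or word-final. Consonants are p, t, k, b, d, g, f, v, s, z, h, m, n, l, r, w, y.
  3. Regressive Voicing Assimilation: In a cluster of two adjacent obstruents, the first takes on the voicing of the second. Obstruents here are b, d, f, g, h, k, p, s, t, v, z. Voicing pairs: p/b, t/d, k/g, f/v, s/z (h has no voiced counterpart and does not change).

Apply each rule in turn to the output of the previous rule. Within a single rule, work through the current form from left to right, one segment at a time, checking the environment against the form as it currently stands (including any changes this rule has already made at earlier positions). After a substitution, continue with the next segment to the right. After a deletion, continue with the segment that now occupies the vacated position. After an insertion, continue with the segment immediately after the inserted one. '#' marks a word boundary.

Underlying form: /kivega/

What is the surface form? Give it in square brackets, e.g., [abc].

[kifha]

1 Intervocalic Lenition: [kivega] → [kiveha]
2 Medial Vowel Deletion: [kiveha] → [kivha]
3 Regressive Voicing Assimilation: [kivha] → [kifha]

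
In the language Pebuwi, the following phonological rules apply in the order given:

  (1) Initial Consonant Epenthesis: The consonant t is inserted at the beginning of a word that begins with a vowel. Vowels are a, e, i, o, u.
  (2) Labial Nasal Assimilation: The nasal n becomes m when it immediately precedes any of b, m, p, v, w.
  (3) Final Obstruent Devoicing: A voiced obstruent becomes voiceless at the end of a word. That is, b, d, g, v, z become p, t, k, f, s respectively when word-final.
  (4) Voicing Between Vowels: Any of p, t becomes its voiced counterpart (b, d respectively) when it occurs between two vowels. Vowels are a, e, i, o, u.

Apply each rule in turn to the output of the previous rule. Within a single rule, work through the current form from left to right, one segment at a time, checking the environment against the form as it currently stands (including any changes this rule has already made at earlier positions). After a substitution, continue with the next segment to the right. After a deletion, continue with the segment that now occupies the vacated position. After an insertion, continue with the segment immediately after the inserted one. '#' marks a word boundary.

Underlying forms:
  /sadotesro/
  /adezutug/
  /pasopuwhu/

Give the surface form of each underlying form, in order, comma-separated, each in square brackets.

/sadotesro/:
  (1) Initial Consonant Epenthesis: no change — [sadotesro]
  (2) Labial Nasal Assimilation: no change — [sadotesro]
  (3) Final Obstruent Devoicing: no change — [sadotesro]
  (4) Voicing Between Vowels: [sadotesro] → [sadodesro]
/adezutug/:
  (1) Initial Consonant Epenthesis: [adezutug] → [tadezutug]
  (2) Labial Nasal Assimilation: no change — [tadezutug]
  (3) Final Obstruent Devoicing: [tadezutug] → [tadezutuk]
  (4) Voicing Between Vowels: [tadezutuk] → [tadezuduk]
/pasopuwhu/:
  (1) Initial Consonant Epenthesis: no change — [pasopuwhu]
  (2) Labial Nasal Assimilation: no change — [pasopuwhu]
  (3) Final Obstruent Devoicing: no change — [pasopuwhu]
  (4) Voicing Between Vowels: [pasopuwhu] → [pasobuwhu]

[sadodesro], [tadezuduk], [pasobuwhu]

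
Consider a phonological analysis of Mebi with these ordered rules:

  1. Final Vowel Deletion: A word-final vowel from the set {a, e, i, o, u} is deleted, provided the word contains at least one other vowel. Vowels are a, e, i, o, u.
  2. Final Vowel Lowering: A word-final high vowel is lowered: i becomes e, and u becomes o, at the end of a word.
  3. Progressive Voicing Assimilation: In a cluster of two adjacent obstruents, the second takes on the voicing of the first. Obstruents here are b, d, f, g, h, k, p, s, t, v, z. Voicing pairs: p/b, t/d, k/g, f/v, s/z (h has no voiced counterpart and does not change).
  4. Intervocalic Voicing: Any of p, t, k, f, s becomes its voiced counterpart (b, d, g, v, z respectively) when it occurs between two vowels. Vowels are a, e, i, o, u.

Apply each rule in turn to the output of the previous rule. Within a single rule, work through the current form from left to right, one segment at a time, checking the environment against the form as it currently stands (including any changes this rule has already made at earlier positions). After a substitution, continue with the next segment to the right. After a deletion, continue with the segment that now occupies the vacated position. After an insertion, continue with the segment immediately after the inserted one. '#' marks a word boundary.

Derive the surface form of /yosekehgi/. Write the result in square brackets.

1 Final Vowel Deletion: [yosekehgi] → [yosekehg]
2 Final Vowel Lowering: no change — [yosekehg]
3 Progressive Voicing Assimilation: [yosekehg] → [yosekehk]
4 Intervocalic Voicing: [yosekehk] → [yozegehk]

[yozegehk]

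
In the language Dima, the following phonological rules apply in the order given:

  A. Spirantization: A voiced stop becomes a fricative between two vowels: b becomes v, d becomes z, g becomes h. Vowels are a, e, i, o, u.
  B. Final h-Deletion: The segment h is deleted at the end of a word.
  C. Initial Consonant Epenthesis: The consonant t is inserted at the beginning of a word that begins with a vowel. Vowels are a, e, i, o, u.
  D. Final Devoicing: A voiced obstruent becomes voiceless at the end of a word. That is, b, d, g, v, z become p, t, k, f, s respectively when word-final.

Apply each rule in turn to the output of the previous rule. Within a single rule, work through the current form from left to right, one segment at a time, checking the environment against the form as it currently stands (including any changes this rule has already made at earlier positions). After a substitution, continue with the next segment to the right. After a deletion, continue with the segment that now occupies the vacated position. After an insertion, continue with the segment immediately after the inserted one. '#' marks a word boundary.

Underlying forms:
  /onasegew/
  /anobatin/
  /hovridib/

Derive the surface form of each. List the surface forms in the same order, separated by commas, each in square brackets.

/onasegew/:
  A Spirantization: [onasegew] → [onasehew]
  B Final h-Deletion: no change — [onasehew]
  C Initial Consonant Epenthesis: [onasehew] → [tonasehew]
  D Final Devoicing: no change — [tonasehew]
/anobatin/:
  A Spirantization: [anobatin] → [anovatin]
  B Final h-Deletion: no change — [anovatin]
  C Initial Consonant Epenthesis: [anovatin] → [tanovatin]
  D Final Devoicing: no change — [tanovatin]
/hovridib/:
  A Spirantization: [hovridib] → [hovrizib]
  B Final h-Deletion: no change — [hovrizib]
  C Initial Consonant Epenthesis: no change — [hovrizib]
  D Final Devoicing: [hovrizib] → [hovrizip]

[tonasehew], [tanovatin], [hovrizip]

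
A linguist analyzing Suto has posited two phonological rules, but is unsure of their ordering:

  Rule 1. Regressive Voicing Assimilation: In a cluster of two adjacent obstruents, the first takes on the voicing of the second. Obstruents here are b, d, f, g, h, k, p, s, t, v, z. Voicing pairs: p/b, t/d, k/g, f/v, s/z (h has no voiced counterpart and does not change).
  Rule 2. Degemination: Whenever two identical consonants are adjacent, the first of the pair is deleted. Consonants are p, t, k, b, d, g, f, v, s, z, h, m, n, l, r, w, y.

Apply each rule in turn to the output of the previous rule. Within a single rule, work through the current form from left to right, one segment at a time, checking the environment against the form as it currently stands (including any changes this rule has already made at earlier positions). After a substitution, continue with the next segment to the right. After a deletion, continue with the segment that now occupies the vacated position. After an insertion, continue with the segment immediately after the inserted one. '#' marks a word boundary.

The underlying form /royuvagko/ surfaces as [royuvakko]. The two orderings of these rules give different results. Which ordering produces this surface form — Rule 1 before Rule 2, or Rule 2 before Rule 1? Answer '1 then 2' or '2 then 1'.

Order 1 then 2:
  1 Regressive Voicing Assimilation: [royuvagko] → [royuvakko]
  2 Degemination: [royuvakko] → [royuvako]
  result: [royuvako]
Order 2 then 1:
  2 Degemination: no change — [royuvagko]
  1 Regressive Voicing Assimilation: [royuvagko] → [royuvakko]
  result: [royuvakko]

2 then 1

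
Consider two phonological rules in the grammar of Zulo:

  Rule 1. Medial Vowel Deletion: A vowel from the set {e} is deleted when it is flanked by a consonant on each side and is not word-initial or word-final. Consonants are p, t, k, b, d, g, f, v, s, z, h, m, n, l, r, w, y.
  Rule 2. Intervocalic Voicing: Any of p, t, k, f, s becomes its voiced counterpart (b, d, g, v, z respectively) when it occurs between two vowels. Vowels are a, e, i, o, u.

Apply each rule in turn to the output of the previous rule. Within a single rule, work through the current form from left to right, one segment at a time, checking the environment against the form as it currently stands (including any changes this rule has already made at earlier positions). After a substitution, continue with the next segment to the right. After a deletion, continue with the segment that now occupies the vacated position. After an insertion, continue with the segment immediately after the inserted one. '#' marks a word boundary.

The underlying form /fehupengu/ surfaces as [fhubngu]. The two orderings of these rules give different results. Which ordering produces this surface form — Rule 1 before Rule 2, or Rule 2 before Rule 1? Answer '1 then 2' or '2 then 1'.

2 then 1

Order 1 then 2:
  1 Medial Vowel Deletion: [fehupengu] → [fhupngu]
  2 Intervocalic Voicing: no change — [fhupngu]
  result: [fhupngu]
Order 2 then 1:
  2 Intervocalic Voicing: [fehupengu] → [fehubengu]
  1 Medial Vowel Deletion: [fehubengu] → [fhubngu]
  result: [fhubngu]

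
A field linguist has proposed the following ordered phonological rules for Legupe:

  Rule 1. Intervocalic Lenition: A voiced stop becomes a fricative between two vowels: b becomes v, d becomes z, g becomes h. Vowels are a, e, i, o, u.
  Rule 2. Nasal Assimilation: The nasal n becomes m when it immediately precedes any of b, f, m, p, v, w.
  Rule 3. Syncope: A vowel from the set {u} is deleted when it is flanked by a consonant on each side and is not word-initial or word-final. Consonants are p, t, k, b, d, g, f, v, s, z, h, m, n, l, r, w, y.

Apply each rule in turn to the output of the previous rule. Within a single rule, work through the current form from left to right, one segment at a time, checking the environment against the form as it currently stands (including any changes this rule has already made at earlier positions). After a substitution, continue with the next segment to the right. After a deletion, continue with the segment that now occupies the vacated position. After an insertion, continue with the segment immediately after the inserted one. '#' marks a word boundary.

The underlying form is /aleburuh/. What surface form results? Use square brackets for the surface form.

Rule 1 Intervocalic Lenition: [aleburuh] → [alevuruh]
Rule 2 Nasal Assimilation: no change — [alevuruh]
Rule 3 Syncope: [alevuruh] → [alevrh]

[alevrh]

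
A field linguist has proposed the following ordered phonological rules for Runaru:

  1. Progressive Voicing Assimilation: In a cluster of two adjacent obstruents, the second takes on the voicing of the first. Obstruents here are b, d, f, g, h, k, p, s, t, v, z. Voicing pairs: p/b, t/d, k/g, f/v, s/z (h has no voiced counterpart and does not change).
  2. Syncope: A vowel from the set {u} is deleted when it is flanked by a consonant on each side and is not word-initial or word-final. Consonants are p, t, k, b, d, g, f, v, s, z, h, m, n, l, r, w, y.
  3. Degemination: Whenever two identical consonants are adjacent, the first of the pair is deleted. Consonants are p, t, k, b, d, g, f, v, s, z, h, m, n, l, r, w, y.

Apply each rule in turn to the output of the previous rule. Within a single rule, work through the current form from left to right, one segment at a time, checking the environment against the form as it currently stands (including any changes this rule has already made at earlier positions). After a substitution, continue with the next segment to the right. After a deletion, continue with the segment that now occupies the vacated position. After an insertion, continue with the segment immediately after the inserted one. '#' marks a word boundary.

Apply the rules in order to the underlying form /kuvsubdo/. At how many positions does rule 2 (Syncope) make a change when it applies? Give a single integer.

1 Progressive Voicing Assimilation: [kuvsubdo] → [kuvzubdo]
2 Syncope: [kuvzubdo] → [kvzbdo]
3 Degemination: no change — [kvzbdo]
Rule 2 changed 2 position(s).

2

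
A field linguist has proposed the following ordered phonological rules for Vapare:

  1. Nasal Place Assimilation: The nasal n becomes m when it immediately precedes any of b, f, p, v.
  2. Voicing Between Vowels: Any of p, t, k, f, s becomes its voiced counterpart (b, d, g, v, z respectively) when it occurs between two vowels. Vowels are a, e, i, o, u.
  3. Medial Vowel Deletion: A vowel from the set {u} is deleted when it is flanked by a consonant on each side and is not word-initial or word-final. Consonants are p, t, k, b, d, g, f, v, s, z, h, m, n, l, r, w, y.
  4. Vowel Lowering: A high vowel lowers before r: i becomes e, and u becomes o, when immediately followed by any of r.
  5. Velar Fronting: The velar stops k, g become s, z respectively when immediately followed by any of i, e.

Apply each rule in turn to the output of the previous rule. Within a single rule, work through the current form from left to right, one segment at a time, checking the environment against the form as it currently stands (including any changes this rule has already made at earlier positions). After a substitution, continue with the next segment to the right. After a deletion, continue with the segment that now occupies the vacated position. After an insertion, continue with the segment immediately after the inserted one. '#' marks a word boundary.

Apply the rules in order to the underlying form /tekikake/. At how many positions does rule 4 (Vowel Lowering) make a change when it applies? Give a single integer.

1 Nasal Place Assimilation: no change — [tekikake]
2 Voicing Between Vowels: [tekikake] → [tegigage]
3 Medial Vowel Deletion: no change — [tegigage]
4 Vowel Lowering: no change — [tegigage]
5 Velar Fronting: [tegigage] → [tezigaze]
Rule 4 changed 0 position(s).

0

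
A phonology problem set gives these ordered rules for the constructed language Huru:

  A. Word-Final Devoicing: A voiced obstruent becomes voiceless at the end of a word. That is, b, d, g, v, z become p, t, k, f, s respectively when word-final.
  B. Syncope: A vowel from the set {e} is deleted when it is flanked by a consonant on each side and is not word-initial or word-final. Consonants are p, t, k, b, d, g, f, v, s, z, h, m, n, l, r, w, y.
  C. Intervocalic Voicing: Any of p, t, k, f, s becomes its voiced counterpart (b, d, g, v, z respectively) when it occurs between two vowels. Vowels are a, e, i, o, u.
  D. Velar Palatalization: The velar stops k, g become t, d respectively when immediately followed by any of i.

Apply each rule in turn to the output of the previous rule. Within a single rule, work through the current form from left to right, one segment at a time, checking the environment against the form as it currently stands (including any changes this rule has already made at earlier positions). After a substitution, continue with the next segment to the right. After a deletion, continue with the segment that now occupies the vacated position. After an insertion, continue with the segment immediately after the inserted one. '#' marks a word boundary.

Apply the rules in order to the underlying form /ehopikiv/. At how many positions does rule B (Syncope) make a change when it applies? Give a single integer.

A Word-Final Devoicing: [ehopikiv] → [ehopikif]
B Syncope: no change — [ehopikif]
C Intervocalic Voicing: [ehopikif] → [ehobigif]
D Velar Palatalization: [ehobigif] → [ehobidif]
Rule B changed 0 position(s).

0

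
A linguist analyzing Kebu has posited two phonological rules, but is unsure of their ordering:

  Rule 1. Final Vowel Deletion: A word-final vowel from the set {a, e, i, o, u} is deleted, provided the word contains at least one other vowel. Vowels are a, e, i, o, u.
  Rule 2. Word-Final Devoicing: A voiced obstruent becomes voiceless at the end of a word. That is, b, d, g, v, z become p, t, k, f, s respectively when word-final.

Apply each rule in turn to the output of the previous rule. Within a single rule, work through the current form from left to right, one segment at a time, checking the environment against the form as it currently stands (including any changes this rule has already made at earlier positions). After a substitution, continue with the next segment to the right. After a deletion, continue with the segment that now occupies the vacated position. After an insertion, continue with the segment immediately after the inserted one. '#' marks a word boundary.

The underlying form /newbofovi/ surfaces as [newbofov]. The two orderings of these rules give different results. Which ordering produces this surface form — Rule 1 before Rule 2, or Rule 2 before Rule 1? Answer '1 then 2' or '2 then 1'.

2 then 1

Order 1 then 2:
  1 Final Vowel Deletion: [newbofovi] → [newbofov]
  2 Word-Final Devoicing: [newbofov] → [newbofof]
  result: [newbofof]
Order 2 then 1:
  2 Word-Final Devoicing: no change — [newbofovi]
  1 Final Vowel Deletion: [newbofovi] → [newbofov]
  result: [newbofov]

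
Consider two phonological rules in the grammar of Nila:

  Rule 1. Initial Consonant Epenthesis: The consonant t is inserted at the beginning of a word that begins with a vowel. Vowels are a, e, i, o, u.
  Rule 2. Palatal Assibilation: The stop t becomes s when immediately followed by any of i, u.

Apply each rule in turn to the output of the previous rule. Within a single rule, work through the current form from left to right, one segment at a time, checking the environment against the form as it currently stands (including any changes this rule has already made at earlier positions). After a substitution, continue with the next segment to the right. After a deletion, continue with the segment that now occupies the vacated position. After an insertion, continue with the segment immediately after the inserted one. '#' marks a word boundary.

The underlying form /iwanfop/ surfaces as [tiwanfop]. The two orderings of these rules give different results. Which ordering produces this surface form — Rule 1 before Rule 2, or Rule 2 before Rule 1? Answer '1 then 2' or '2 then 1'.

Order 1 then 2:
  1 Initial Consonant Epenthesis: [iwanfop] → [tiwanfop]
  2 Palatal Assibilation: [tiwanfop] → [siwanfop]
  result: [siwanfop]
Order 2 then 1:
  2 Palatal Assibilation: no change — [iwanfop]
  1 Initial Consonant Epenthesis: [iwanfop] → [tiwanfop]
  result: [tiwanfop]

2 then 1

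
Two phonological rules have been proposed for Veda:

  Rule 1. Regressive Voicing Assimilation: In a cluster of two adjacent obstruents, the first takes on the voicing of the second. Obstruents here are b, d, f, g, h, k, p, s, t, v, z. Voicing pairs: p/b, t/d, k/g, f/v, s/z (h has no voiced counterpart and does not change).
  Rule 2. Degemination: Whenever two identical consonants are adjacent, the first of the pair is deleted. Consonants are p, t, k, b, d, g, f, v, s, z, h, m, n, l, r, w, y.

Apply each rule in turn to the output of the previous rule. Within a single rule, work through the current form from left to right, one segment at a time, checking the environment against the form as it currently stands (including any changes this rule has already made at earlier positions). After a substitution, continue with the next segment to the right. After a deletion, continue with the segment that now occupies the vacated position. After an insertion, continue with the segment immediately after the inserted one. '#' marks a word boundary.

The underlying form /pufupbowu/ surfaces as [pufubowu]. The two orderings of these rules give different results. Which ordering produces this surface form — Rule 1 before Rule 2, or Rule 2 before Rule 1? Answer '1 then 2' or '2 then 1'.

Order 1 then 2:
  1 Regressive Voicing Assimilation: [pufupbowu] → [pufubbowu]
  2 Degemination: [pufubbowu] → [pufubowu]
  result: [pufubowu]
Order 2 then 1:
  2 Degemination: no change — [pufupbowu]
  1 Regressive Voicing Assimilation: [pufupbowu] → [pufubbowu]
  result: [pufubbowu]

1 then 2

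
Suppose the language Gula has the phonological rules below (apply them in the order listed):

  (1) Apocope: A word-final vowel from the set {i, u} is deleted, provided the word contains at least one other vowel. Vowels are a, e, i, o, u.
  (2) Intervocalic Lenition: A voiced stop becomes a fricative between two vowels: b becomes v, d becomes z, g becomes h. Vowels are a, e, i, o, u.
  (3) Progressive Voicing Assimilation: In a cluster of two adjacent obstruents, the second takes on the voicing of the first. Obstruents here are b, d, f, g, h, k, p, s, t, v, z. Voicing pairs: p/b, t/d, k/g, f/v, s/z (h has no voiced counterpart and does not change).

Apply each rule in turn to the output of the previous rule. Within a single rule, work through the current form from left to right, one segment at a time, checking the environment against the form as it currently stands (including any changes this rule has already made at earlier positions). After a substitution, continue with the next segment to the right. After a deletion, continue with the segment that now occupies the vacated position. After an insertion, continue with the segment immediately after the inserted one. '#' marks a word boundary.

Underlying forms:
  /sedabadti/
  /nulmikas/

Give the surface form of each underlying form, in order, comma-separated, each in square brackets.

/sedabadti/:
  (1) Apocope: [sedabadti] → [sedabadt]
  (2) Intervocalic Lenition: [sedabadt] → [sezavadt]
  (3) Progressive Voicing Assimilation: [sezavadt] → [sezavadd]
/nulmikas/:
  (1) Apocope: no change — [nulmikas]
  (2) Intervocalic Lenition: no change — [nulmikas]
  (3) Progressive Voicing Assimilation: no change — [nulmikas]

[sezavadd], [nulmikas]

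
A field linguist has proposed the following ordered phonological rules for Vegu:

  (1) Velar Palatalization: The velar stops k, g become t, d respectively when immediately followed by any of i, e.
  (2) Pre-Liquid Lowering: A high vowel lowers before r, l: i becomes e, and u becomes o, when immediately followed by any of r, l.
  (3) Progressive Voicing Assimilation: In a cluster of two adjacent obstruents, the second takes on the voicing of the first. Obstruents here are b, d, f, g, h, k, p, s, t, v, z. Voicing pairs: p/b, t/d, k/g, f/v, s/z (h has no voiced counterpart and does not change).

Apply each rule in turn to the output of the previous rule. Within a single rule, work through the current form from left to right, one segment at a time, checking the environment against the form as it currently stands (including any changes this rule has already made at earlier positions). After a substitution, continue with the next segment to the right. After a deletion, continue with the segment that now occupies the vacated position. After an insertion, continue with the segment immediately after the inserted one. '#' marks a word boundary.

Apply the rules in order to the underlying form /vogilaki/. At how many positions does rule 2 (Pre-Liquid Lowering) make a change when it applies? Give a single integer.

1

(1) Velar Palatalization: [vogilaki] → [vodilati]
(2) Pre-Liquid Lowering: [vodilati] → [vodelati]
(3) Progressive Voicing Assimilation: no change — [vodelati]
Rule 2 changed 1 position(s).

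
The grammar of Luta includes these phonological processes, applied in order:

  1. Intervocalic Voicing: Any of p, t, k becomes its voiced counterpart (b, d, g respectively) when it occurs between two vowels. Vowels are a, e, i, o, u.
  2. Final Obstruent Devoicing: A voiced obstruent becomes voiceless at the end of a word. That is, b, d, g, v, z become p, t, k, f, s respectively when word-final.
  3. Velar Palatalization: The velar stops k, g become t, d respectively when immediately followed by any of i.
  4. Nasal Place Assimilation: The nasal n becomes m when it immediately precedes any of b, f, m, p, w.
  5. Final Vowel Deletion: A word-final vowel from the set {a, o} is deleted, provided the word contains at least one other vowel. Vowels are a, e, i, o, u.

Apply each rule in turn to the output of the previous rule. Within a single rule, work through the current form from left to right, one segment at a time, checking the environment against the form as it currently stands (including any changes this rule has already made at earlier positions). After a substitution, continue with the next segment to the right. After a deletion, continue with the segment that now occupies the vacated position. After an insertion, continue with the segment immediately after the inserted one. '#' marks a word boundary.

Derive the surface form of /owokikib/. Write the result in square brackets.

1 Intervocalic Voicing: [owokikib] → [owogigib]
2 Final Obstruent Devoicing: [owogigib] → [owogigip]
3 Velar Palatalization: [owogigip] → [owodidip]
4 Nasal Place Assimilation: no change — [owodidip]
5 Final Vowel Deletion: no change — [owodidip]

[owodidip]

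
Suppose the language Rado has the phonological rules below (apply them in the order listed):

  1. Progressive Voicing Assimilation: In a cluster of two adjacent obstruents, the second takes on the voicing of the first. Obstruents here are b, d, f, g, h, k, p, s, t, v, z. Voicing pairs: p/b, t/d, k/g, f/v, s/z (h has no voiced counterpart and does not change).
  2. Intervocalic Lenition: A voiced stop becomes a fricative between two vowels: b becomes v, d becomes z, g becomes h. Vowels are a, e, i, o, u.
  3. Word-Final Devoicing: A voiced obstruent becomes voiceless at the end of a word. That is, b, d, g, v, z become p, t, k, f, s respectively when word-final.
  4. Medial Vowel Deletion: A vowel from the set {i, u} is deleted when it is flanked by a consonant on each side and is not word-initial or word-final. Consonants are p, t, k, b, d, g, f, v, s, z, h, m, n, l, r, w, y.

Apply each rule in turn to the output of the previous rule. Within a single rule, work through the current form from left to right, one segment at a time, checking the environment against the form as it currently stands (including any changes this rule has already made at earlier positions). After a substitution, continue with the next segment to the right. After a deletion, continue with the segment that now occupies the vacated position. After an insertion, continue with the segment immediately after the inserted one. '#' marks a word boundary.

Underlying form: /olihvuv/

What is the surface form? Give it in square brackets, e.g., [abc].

1 Progressive Voicing Assimilation: [olihvuv] → [olihfuv]
2 Intervocalic Lenition: no change — [olihfuv]
3 Word-Final Devoicing: [olihfuv] → [olihfuf]
4 Medial Vowel Deletion: [olihfuf] → [olhff]

[olhff]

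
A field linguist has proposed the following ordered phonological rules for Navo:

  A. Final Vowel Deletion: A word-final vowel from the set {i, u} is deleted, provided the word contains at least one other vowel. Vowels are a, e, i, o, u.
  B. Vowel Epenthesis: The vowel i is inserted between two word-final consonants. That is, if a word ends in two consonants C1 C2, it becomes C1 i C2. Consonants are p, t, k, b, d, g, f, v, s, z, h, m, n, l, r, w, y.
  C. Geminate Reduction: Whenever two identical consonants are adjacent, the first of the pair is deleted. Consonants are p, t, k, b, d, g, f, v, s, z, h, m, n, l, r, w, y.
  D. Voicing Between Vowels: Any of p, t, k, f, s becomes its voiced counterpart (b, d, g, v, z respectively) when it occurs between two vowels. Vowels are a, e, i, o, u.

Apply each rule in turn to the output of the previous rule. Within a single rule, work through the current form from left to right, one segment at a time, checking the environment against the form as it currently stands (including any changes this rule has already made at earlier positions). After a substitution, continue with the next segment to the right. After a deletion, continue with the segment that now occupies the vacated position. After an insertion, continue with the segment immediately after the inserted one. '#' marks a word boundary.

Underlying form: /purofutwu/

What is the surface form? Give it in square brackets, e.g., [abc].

A Final Vowel Deletion: [purofutwu] → [purofutw]
B Vowel Epenthesis: [purofutw] → [purofutiw]
C Geminate Reduction: no change — [purofutiw]
D Voicing Between Vowels: [purofutiw] → [purovudiw]

[purovudiw]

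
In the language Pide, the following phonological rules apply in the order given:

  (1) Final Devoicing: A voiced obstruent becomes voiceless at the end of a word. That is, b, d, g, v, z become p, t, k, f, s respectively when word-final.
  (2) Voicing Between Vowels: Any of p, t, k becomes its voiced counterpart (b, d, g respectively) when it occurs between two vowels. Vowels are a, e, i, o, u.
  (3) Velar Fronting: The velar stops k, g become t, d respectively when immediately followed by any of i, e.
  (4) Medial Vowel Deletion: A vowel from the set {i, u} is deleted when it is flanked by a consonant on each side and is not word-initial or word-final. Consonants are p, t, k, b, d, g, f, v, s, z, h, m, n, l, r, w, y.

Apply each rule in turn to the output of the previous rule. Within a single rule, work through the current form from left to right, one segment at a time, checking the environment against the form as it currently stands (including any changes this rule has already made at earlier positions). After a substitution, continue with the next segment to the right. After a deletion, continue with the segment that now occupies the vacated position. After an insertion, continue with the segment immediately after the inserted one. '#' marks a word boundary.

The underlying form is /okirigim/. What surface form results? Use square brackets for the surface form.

[odrdm]

(1) Final Devoicing: no change — [okirigim]
(2) Voicing Between Vowels: [okirigim] → [ogirigim]
(3) Velar Fronting: [ogirigim] → [odiridim]
(4) Medial Vowel Deletion: [odiridim] → [odrdm]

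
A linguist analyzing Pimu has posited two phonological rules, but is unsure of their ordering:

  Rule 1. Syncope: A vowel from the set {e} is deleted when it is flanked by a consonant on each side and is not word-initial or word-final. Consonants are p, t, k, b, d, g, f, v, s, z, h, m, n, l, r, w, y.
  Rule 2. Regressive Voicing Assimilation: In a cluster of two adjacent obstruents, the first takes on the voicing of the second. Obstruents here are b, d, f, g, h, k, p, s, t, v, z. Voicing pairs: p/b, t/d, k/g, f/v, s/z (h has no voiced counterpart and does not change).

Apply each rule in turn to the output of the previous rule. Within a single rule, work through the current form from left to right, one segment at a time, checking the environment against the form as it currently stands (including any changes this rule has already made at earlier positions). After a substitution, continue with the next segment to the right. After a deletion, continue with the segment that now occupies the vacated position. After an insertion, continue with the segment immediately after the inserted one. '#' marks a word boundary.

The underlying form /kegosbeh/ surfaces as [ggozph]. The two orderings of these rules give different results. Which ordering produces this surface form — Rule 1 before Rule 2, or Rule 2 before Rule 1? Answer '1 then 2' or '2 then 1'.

1 then 2

Order 1 then 2:
  1 Syncope: [kegosbeh] → [kgosbh]
  2 Regressive Voicing Assimilation: [kgosbh] → [ggozph]
  result: [ggozph]
Order 2 then 1:
  2 Regressive Voicing Assimilation: [kegosbeh] → [kegozbeh]
  1 Syncope: [kegozbeh] → [kgozbh]
  result: [kgozbh]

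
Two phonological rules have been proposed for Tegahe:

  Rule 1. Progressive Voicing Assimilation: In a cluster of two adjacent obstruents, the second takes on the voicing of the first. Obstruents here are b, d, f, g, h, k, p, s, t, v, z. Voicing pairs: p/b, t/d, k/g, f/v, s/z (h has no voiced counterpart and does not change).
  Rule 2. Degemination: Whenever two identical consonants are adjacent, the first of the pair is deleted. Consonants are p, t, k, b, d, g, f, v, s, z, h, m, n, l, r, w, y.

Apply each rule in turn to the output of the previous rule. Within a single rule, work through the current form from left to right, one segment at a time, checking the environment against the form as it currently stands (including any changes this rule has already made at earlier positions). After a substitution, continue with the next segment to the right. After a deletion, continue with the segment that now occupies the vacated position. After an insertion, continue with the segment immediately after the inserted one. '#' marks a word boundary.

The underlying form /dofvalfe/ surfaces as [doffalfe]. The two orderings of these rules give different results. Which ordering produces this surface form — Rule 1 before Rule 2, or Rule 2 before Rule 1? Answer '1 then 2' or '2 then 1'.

2 then 1

Order 1 then 2:
  1 Progressive Voicing Assimilation: [dofvalfe] → [doffalfe]
  2 Degemination: [doffalfe] → [dofalfe]
  result: [dofalfe]
Order 2 then 1:
  2 Degemination: no change — [dofvalfe]
  1 Progressive Voicing Assimilation: [dofvalfe] → [doffalfe]
  result: [doffalfe]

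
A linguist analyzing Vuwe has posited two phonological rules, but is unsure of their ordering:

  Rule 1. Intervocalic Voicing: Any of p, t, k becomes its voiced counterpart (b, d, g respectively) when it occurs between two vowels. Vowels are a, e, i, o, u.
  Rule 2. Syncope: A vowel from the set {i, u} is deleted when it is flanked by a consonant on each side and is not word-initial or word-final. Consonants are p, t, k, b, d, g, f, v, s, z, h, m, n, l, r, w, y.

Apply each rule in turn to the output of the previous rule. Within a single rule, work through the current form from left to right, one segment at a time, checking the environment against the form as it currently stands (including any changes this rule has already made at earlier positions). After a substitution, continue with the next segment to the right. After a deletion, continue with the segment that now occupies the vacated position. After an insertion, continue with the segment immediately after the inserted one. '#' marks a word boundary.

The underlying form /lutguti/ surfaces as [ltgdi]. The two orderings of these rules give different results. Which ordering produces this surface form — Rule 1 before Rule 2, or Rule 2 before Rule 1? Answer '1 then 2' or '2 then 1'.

Order 1 then 2:
  1 Intervocalic Voicing: [lutguti] → [lutgudi]
  2 Syncope: [lutgudi] → [ltgdi]
  result: [ltgdi]
Order 2 then 1:
  2 Syncope: [lutguti] → [ltgti]
  1 Intervocalic Voicing: no change — [ltgti]
  result: [ltgti]

1 then 2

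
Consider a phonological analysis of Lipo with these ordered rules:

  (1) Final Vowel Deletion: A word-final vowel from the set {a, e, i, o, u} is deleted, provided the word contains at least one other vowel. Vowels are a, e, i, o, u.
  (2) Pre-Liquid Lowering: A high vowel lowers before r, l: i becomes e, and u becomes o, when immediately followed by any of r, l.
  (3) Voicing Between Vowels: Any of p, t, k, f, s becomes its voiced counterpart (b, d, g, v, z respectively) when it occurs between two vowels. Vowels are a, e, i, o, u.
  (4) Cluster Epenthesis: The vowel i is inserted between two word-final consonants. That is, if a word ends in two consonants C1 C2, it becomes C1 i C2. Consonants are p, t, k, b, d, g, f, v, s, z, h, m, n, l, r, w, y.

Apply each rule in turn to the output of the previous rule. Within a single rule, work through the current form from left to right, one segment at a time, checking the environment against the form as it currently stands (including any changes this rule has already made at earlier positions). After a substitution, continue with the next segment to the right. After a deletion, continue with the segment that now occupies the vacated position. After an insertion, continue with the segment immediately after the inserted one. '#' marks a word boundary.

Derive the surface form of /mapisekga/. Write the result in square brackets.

(1) Final Vowel Deletion: [mapisekga] → [mapisekg]
(2) Pre-Liquid Lowering: no change — [mapisekg]
(3) Voicing Between Vowels: [mapisekg] → [mabizekg]
(4) Cluster Epenthesis: [mabizekg] → [mabizekig]

[mabizekig]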